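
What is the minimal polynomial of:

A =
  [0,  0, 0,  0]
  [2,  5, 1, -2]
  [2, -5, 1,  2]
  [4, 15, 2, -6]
x^3

The characteristic polynomial is χ_A(x) = x^4, so the eigenvalues are known. The minimal polynomial is
  m_A(x) = Π_λ (x − λ)^{k_λ}
where k_λ is the size of the *largest* Jordan block for λ (equivalently, the smallest k with (A − λI)^k v = 0 for every generalised eigenvector v of λ).

  λ = 0: largest Jordan block has size 3, contributing (x − 0)^3

So m_A(x) = x^3 = x^3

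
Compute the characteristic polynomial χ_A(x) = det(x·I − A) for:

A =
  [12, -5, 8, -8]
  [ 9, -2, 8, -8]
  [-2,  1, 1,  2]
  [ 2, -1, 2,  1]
x^4 - 12*x^3 + 54*x^2 - 108*x + 81

Expanding det(x·I − A) (e.g. by cofactor expansion or by noting that A is similar to its Jordan form J, which has the same characteristic polynomial as A) gives
  χ_A(x) = x^4 - 12*x^3 + 54*x^2 - 108*x + 81
which factors as (x - 3)^4. The eigenvalues (with algebraic multiplicities) are λ = 3 with multiplicity 4.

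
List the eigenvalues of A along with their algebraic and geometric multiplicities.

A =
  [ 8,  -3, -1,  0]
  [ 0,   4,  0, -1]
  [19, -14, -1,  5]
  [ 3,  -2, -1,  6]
λ = 4: alg = 3, geom = 1; λ = 5: alg = 1, geom = 1

Step 1 — factor the characteristic polynomial to read off the algebraic multiplicities:
  χ_A(x) = (x - 5)*(x - 4)^3

Step 2 — compute geometric multiplicities via the rank-nullity identity g(λ) = n − rank(A − λI):
  rank(A − (4)·I) = 3, so dim ker(A − (4)·I) = n − 3 = 1
  rank(A − (5)·I) = 3, so dim ker(A − (5)·I) = n − 3 = 1

Summary:
  λ = 4: algebraic multiplicity = 3, geometric multiplicity = 1
  λ = 5: algebraic multiplicity = 1, geometric multiplicity = 1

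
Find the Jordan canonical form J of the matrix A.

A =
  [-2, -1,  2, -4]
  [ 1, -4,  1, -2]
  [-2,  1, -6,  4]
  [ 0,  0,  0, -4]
J_3(-4) ⊕ J_1(-4)

The characteristic polynomial is
  det(x·I − A) = x^4 + 16*x^3 + 96*x^2 + 256*x + 256 = (x + 4)^4

Eigenvalues and multiplicities (the geometric multiplicity of λ is n − rank(A − λI), which equals the number of Jordan blocks for λ):
  λ = -4: algebraic multiplicity = 4, geometric multiplicity = 2

Determining the block sizes for each eigenvalue:
  λ = -4: with am = 4 and gm = 2, the partition is not yet determined (e.g. several partitions of 4 into 2 parts exist). Let N = A − (-4)·I. Computing rank(N^1) = 2, rank(N^2) = 1, rank(N^3) = 0; the number of blocks of size ≥ j is rank(N^{j−1}) − rank(N^j), giving [2, 1, 1]. So we have 1 block(s) of size 3, 1 block(s) of size 1 → block sizes [3, 1]

Assembling the blocks gives a Jordan form
J =
  [-4,  1,  0,  0]
  [ 0, -4,  1,  0]
  [ 0,  0, -4,  0]
  [ 0,  0,  0, -4]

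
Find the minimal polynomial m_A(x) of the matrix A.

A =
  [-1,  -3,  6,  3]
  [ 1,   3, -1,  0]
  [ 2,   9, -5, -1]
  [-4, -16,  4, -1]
x^3 + 3*x^2 + 3*x + 1

The characteristic polynomial is χ_A(x) = (x + 1)^4, so the eigenvalues are known. The minimal polynomial is
  m_A(x) = Π_λ (x − λ)^{k_λ}
where k_λ is the size of the *largest* Jordan block for λ (equivalently, the smallest k with (A − λI)^k v = 0 for every generalised eigenvector v of λ).

  λ = -1: largest Jordan block has size 3, contributing (x + 1)^3

So m_A(x) = (x + 1)^3 = x^3 + 3*x^2 + 3*x + 1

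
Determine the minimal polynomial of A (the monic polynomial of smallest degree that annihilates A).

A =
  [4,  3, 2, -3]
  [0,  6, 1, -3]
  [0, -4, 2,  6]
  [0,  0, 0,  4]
x^3 - 12*x^2 + 48*x - 64

The characteristic polynomial is χ_A(x) = (x - 4)^4, so the eigenvalues are known. The minimal polynomial is
  m_A(x) = Π_λ (x − λ)^{k_λ}
where k_λ is the size of the *largest* Jordan block for λ (equivalently, the smallest k with (A − λI)^k v = 0 for every generalised eigenvector v of λ).

  λ = 4: largest Jordan block has size 3, contributing (x − 4)^3

So m_A(x) = (x - 4)^3 = x^3 - 12*x^2 + 48*x - 64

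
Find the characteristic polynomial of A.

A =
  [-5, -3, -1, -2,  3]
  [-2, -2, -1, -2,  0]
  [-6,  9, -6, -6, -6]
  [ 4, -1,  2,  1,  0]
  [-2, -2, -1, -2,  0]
x^5 + 12*x^4 + 54*x^3 + 108*x^2 + 81*x

Expanding det(x·I − A) (e.g. by cofactor expansion or by noting that A is similar to its Jordan form J, which has the same characteristic polynomial as A) gives
  χ_A(x) = x^5 + 12*x^4 + 54*x^3 + 108*x^2 + 81*x
which factors as x*(x + 3)^4. The eigenvalues (with algebraic multiplicities) are λ = -3 with multiplicity 4, λ = 0 with multiplicity 1.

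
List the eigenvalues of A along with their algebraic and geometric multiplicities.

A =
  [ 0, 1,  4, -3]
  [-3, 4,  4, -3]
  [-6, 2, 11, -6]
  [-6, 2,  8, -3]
λ = 3: alg = 4, geom = 3

Step 1 — factor the characteristic polynomial to read off the algebraic multiplicities:
  χ_A(x) = (x - 3)^4

Step 2 — compute geometric multiplicities via the rank-nullity identity g(λ) = n − rank(A − λI):
  rank(A − (3)·I) = 1, so dim ker(A − (3)·I) = n − 1 = 3

Summary:
  λ = 3: algebraic multiplicity = 4, geometric multiplicity = 3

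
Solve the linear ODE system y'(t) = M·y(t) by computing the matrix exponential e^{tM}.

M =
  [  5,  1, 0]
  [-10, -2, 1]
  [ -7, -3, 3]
e^{tM} =
  [-t^2*exp(2*t)/2 + 3*t*exp(2*t) + exp(2*t), -t^2*exp(2*t)/2 + t*exp(2*t), t^2*exp(2*t)/2]
  [3*t^2*exp(2*t)/2 - 10*t*exp(2*t), 3*t^2*exp(2*t)/2 - 4*t*exp(2*t) + exp(2*t), -3*t^2*exp(2*t)/2 + t*exp(2*t)]
  [t^2*exp(2*t) - 7*t*exp(2*t), t^2*exp(2*t) - 3*t*exp(2*t), -t^2*exp(2*t) + t*exp(2*t) + exp(2*t)]

Strategy: write M = P · J · P⁻¹ where J is a Jordan canonical form, so e^{tM} = P · e^{tJ} · P⁻¹, and e^{tJ} can be computed block-by-block.

M has Jordan form
J =
  [2, 1, 0]
  [0, 2, 1]
  [0, 0, 2]
(up to reordering of blocks).

Per-block formulas:
  For a 3×3 Jordan block J_3(2): exp(t · J_3(2)) = e^(2t)·(I + t·N + (t^2/2)·N^2), where N is the 3×3 nilpotent shift.

After assembling e^{tJ} and conjugating by P, we get:

e^{tM} =
  [-t^2*exp(2*t)/2 + 3*t*exp(2*t) + exp(2*t), -t^2*exp(2*t)/2 + t*exp(2*t), t^2*exp(2*t)/2]
  [3*t^2*exp(2*t)/2 - 10*t*exp(2*t), 3*t^2*exp(2*t)/2 - 4*t*exp(2*t) + exp(2*t), -3*t^2*exp(2*t)/2 + t*exp(2*t)]
  [t^2*exp(2*t) - 7*t*exp(2*t), t^2*exp(2*t) - 3*t*exp(2*t), -t^2*exp(2*t) + t*exp(2*t) + exp(2*t)]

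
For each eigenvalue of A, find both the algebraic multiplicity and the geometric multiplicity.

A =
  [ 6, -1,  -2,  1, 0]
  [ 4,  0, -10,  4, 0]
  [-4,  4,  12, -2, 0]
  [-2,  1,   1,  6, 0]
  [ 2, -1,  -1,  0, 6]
λ = 6: alg = 5, geom = 3

Step 1 — factor the characteristic polynomial to read off the algebraic multiplicities:
  χ_A(x) = (x - 6)^5

Step 2 — compute geometric multiplicities via the rank-nullity identity g(λ) = n − rank(A − λI):
  rank(A − (6)·I) = 2, so dim ker(A − (6)·I) = n − 2 = 3

Summary:
  λ = 6: algebraic multiplicity = 5, geometric multiplicity = 3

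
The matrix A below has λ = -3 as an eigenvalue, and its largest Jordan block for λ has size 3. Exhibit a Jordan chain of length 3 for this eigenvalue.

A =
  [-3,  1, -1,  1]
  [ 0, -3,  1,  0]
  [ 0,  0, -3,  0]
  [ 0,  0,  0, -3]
A Jordan chain for λ = -3 of length 3:
v_1 = (1, 0, 0, 0)ᵀ
v_2 = (-1, 1, 0, 0)ᵀ
v_3 = (0, 0, 1, 0)ᵀ

Let N = A − (-3)·I. We want v_3 with N^3 v_3 = 0 but N^2 v_3 ≠ 0; then v_{j-1} := N · v_j for j = 3, …, 2.

Pick v_3 = (0, 0, 1, 0)ᵀ.
Then v_2 = N · v_3 = (-1, 1, 0, 0)ᵀ.
Then v_1 = N · v_2 = (1, 0, 0, 0)ᵀ.

Sanity check: (A − (-3)·I) v_1 = (0, 0, 0, 0)ᵀ = 0. ✓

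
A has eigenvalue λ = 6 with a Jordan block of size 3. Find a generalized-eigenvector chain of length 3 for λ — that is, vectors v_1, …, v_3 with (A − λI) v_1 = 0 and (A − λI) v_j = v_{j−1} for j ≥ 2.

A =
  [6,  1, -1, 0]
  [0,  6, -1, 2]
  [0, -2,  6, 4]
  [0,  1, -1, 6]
A Jordan chain for λ = 6 of length 3:
v_1 = (2, 4, 4, 2)ᵀ
v_2 = (1, 0, -2, 1)ᵀ
v_3 = (0, 1, 0, 0)ᵀ

Let N = A − (6)·I. We want v_3 with N^3 v_3 = 0 but N^2 v_3 ≠ 0; then v_{j-1} := N · v_j for j = 3, …, 2.

Pick v_3 = (0, 1, 0, 0)ᵀ.
Then v_2 = N · v_3 = (1, 0, -2, 1)ᵀ.
Then v_1 = N · v_2 = (2, 4, 4, 2)ᵀ.

Sanity check: (A − (6)·I) v_1 = (0, 0, 0, 0)ᵀ = 0. ✓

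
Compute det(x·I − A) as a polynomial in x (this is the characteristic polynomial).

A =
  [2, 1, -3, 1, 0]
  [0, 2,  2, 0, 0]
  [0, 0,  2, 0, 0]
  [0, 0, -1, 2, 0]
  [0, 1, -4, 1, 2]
x^5 - 10*x^4 + 40*x^3 - 80*x^2 + 80*x - 32

Expanding det(x·I − A) (e.g. by cofactor expansion or by noting that A is similar to its Jordan form J, which has the same characteristic polynomial as A) gives
  χ_A(x) = x^5 - 10*x^4 + 40*x^3 - 80*x^2 + 80*x - 32
which factors as (x - 2)^5. The eigenvalues (with algebraic multiplicities) are λ = 2 with multiplicity 5.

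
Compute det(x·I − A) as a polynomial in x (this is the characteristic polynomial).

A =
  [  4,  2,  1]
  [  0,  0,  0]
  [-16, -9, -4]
x^3

Expanding det(x·I − A) (e.g. by cofactor expansion or by noting that A is similar to its Jordan form J, which has the same characteristic polynomial as A) gives
  χ_A(x) = x^3
which factors as x^3. The eigenvalues (with algebraic multiplicities) are λ = 0 with multiplicity 3.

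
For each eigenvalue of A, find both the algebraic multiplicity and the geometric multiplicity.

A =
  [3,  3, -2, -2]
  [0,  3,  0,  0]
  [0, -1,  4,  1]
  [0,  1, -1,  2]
λ = 3: alg = 4, geom = 2

Step 1 — factor the characteristic polynomial to read off the algebraic multiplicities:
  χ_A(x) = (x - 3)^4

Step 2 — compute geometric multiplicities via the rank-nullity identity g(λ) = n − rank(A − λI):
  rank(A − (3)·I) = 2, so dim ker(A − (3)·I) = n − 2 = 2

Summary:
  λ = 3: algebraic multiplicity = 4, geometric multiplicity = 2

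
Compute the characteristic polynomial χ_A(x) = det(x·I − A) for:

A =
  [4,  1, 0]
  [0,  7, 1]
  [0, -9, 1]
x^3 - 12*x^2 + 48*x - 64

Expanding det(x·I − A) (e.g. by cofactor expansion or by noting that A is similar to its Jordan form J, which has the same characteristic polynomial as A) gives
  χ_A(x) = x^3 - 12*x^2 + 48*x - 64
which factors as (x - 4)^3. The eigenvalues (with algebraic multiplicities) are λ = 4 with multiplicity 3.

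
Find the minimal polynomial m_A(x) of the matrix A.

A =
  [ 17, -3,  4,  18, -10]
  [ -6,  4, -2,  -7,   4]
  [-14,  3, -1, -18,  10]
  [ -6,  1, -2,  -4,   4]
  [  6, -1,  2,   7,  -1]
x^3 - 9*x^2 + 27*x - 27

The characteristic polynomial is χ_A(x) = (x - 3)^5, so the eigenvalues are known. The minimal polynomial is
  m_A(x) = Π_λ (x − λ)^{k_λ}
where k_λ is the size of the *largest* Jordan block for λ (equivalently, the smallest k with (A − λI)^k v = 0 for every generalised eigenvector v of λ).

  λ = 3: largest Jordan block has size 3, contributing (x − 3)^3

So m_A(x) = (x - 3)^3 = x^3 - 9*x^2 + 27*x - 27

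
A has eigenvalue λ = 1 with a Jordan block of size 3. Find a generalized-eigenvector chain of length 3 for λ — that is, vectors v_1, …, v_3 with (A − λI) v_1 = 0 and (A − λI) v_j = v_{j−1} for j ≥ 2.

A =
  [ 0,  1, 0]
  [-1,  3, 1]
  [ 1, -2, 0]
A Jordan chain for λ = 1 of length 3:
v_1 = (1, 1, -1)ᵀ
v_2 = (1, 2, -2)ᵀ
v_3 = (0, 1, 0)ᵀ

Let N = A − (1)·I. We want v_3 with N^3 v_3 = 0 but N^2 v_3 ≠ 0; then v_{j-1} := N · v_j for j = 3, …, 2.

Pick v_3 = (0, 1, 0)ᵀ.
Then v_2 = N · v_3 = (1, 2, -2)ᵀ.
Then v_1 = N · v_2 = (1, 1, -1)ᵀ.

Sanity check: (A − (1)·I) v_1 = (0, 0, 0)ᵀ = 0. ✓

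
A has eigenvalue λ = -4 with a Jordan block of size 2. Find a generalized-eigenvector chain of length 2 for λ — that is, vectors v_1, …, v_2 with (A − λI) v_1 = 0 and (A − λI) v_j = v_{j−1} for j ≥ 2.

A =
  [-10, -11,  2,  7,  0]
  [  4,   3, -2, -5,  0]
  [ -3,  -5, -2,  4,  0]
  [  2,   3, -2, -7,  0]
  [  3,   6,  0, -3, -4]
A Jordan chain for λ = -4 of length 2:
v_1 = (-6, 4, -3, 2, 3)ᵀ
v_2 = (1, 0, 0, 0, 0)ᵀ

Let N = A − (-4)·I. We want v_2 with N^2 v_2 = 0 but N^1 v_2 ≠ 0; then v_{j-1} := N · v_j for j = 2, …, 2.

Pick v_2 = (1, 0, 0, 0, 0)ᵀ.
Then v_1 = N · v_2 = (-6, 4, -3, 2, 3)ᵀ.

Sanity check: (A − (-4)·I) v_1 = (0, 0, 0, 0, 0)ᵀ = 0. ✓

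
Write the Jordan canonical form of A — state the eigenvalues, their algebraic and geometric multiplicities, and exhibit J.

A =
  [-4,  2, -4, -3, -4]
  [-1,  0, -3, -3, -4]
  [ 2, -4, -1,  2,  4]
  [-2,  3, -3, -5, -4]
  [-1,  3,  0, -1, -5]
J_3(-3) ⊕ J_2(-3)

The characteristic polynomial is
  det(x·I − A) = x^5 + 15*x^4 + 90*x^3 + 270*x^2 + 405*x + 243 = (x + 3)^5

Eigenvalues and multiplicities (the geometric multiplicity of λ is n − rank(A − λI), which equals the number of Jordan blocks for λ):
  λ = -3: algebraic multiplicity = 5, geometric multiplicity = 2

Determining the block sizes for each eigenvalue:
  λ = -3: with am = 5 and gm = 2, the partition is not yet determined (e.g. several partitions of 5 into 2 parts exist). Let N = A − (-3)·I. Computing rank(N^1) = 3, rank(N^2) = 1, rank(N^3) = 0; the number of blocks of size ≥ j is rank(N^{j−1}) − rank(N^j), giving [2, 2, 1]. So we have 1 block(s) of size 3, 1 block(s) of size 2 → block sizes [3, 2]

Assembling the blocks gives a Jordan form
J =
  [-3,  1,  0,  0,  0]
  [ 0, -3,  1,  0,  0]
  [ 0,  0, -3,  0,  0]
  [ 0,  0,  0, -3,  1]
  [ 0,  0,  0,  0, -3]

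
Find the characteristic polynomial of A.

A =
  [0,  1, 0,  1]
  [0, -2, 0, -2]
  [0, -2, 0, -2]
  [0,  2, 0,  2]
x^4

Expanding det(x·I − A) (e.g. by cofactor expansion or by noting that A is similar to its Jordan form J, which has the same characteristic polynomial as A) gives
  χ_A(x) = x^4
which factors as x^4. The eigenvalues (with algebraic multiplicities) are λ = 0 with multiplicity 4.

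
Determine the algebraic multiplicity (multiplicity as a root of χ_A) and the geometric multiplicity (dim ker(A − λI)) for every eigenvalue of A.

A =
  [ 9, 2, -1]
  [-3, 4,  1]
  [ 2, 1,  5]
λ = 6: alg = 3, geom = 1

Step 1 — factor the characteristic polynomial to read off the algebraic multiplicities:
  χ_A(x) = (x - 6)^3

Step 2 — compute geometric multiplicities via the rank-nullity identity g(λ) = n − rank(A − λI):
  rank(A − (6)·I) = 2, so dim ker(A − (6)·I) = n − 2 = 1

Summary:
  λ = 6: algebraic multiplicity = 3, geometric multiplicity = 1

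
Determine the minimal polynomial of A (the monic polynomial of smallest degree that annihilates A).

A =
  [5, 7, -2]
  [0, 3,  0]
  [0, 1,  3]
x^3 - 11*x^2 + 39*x - 45

The characteristic polynomial is χ_A(x) = (x - 5)*(x - 3)^2, so the eigenvalues are known. The minimal polynomial is
  m_A(x) = Π_λ (x − λ)^{k_λ}
where k_λ is the size of the *largest* Jordan block for λ (equivalently, the smallest k with (A − λI)^k v = 0 for every generalised eigenvector v of λ).

  λ = 3: largest Jordan block has size 2, contributing (x − 3)^2
  λ = 5: largest Jordan block has size 1, contributing (x − 5)

So m_A(x) = (x - 5)*(x - 3)^2 = x^3 - 11*x^2 + 39*x - 45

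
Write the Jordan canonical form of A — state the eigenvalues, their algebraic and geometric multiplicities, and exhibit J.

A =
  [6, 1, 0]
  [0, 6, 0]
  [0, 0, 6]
J_2(6) ⊕ J_1(6)

The characteristic polynomial is
  det(x·I − A) = x^3 - 18*x^2 + 108*x - 216 = (x - 6)^3

Eigenvalues and multiplicities (the geometric multiplicity of λ is n − rank(A − λI), which equals the number of Jordan blocks for λ):
  λ = 6: algebraic multiplicity = 3, geometric multiplicity = 2

Determining the block sizes for each eigenvalue:
  λ = 6: 2 blocks summing to 3 forces exactly one block of size 2 and the rest size 1 → block sizes [2, 1]

Assembling the blocks gives a Jordan form
J =
  [6, 1, 0]
  [0, 6, 0]
  [0, 0, 6]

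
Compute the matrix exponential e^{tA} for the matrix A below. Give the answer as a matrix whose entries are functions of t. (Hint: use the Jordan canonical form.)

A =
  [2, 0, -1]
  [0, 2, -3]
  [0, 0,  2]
e^{tA} =
  [exp(2*t), 0, -t*exp(2*t)]
  [0, exp(2*t), -3*t*exp(2*t)]
  [0, 0, exp(2*t)]

Strategy: write A = P · J · P⁻¹ where J is a Jordan canonical form, so e^{tA} = P · e^{tJ} · P⁻¹, and e^{tJ} can be computed block-by-block.

A has Jordan form
J =
  [2, 1, 0]
  [0, 2, 0]
  [0, 0, 2]
(up to reordering of blocks).

Per-block formulas:
  For a 1×1 block at λ = 2: exp(t · [2]) = [e^(2t)].
  For a 2×2 Jordan block J_2(2): exp(t · J_2(2)) = e^(2t)·(I + t·N), where N is the 2×2 nilpotent shift.

After assembling e^{tJ} and conjugating by P, we get:

e^{tA} =
  [exp(2*t), 0, -t*exp(2*t)]
  [0, exp(2*t), -3*t*exp(2*t)]
  [0, 0, exp(2*t)]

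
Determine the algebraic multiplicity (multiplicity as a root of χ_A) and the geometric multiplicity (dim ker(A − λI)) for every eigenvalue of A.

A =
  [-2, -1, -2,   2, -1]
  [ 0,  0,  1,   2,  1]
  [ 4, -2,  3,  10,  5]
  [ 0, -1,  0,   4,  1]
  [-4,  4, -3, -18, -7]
λ = -2: alg = 1, geom = 1; λ = 0: alg = 4, geom = 2

Step 1 — factor the characteristic polynomial to read off the algebraic multiplicities:
  χ_A(x) = x^4*(x + 2)

Step 2 — compute geometric multiplicities via the rank-nullity identity g(λ) = n − rank(A − λI):
  rank(A − (-2)·I) = 4, so dim ker(A − (-2)·I) = n − 4 = 1
  rank(A − (0)·I) = 3, so dim ker(A − (0)·I) = n − 3 = 2

Summary:
  λ = -2: algebraic multiplicity = 1, geometric multiplicity = 1
  λ = 0: algebraic multiplicity = 4, geometric multiplicity = 2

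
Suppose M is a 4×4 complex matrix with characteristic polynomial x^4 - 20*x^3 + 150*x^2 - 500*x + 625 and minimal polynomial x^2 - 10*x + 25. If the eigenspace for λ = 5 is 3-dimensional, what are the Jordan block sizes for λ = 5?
Block sizes for λ = 5: [2, 1, 1]

Step 1 — from the characteristic polynomial, algebraic multiplicity of λ = 5 is 4. From dim ker(M − (5)·I) = 3, there are exactly 3 Jordan blocks for λ = 5.
Step 2 — from the minimal polynomial, the factor (x − 5)^2 tells us the largest block for λ = 5 has size 2.
Step 3 — with total size 4, 3 blocks, and largest block 2, the block sizes (in nonincreasing order) are [2, 1, 1].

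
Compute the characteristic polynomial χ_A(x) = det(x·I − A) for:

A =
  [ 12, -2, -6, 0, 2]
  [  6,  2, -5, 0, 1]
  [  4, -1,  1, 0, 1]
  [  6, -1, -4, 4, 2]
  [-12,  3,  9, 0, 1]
x^5 - 20*x^4 + 160*x^3 - 640*x^2 + 1280*x - 1024

Expanding det(x·I − A) (e.g. by cofactor expansion or by noting that A is similar to its Jordan form J, which has the same characteristic polynomial as A) gives
  χ_A(x) = x^5 - 20*x^4 + 160*x^3 - 640*x^2 + 1280*x - 1024
which factors as (x - 4)^5. The eigenvalues (with algebraic multiplicities) are λ = 4 with multiplicity 5.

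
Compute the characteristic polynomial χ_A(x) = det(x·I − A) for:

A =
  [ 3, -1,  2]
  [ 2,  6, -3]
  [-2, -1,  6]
x^3 - 15*x^2 + 75*x - 125

Expanding det(x·I − A) (e.g. by cofactor expansion or by noting that A is similar to its Jordan form J, which has the same characteristic polynomial as A) gives
  χ_A(x) = x^3 - 15*x^2 + 75*x - 125
which factors as (x - 5)^3. The eigenvalues (with algebraic multiplicities) are λ = 5 with multiplicity 3.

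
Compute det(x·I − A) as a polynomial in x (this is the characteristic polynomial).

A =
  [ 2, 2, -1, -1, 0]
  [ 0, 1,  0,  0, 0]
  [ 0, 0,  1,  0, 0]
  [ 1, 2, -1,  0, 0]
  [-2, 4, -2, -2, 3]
x^5 - 7*x^4 + 18*x^3 - 22*x^2 + 13*x - 3

Expanding det(x·I − A) (e.g. by cofactor expansion or by noting that A is similar to its Jordan form J, which has the same characteristic polynomial as A) gives
  χ_A(x) = x^5 - 7*x^4 + 18*x^3 - 22*x^2 + 13*x - 3
which factors as (x - 3)*(x - 1)^4. The eigenvalues (with algebraic multiplicities) are λ = 1 with multiplicity 4, λ = 3 with multiplicity 1.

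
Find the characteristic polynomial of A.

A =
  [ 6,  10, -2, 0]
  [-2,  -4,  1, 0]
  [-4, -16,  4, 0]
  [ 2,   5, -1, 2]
x^4 - 8*x^3 + 24*x^2 - 32*x + 16

Expanding det(x·I − A) (e.g. by cofactor expansion or by noting that A is similar to its Jordan form J, which has the same characteristic polynomial as A) gives
  χ_A(x) = x^4 - 8*x^3 + 24*x^2 - 32*x + 16
which factors as (x - 2)^4. The eigenvalues (with algebraic multiplicities) are λ = 2 with multiplicity 4.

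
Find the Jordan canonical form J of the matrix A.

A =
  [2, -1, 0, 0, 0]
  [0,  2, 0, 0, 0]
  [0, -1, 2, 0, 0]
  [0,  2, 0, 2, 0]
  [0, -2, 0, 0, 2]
J_2(2) ⊕ J_1(2) ⊕ J_1(2) ⊕ J_1(2)

The characteristic polynomial is
  det(x·I − A) = x^5 - 10*x^4 + 40*x^3 - 80*x^2 + 80*x - 32 = (x - 2)^5

Eigenvalues and multiplicities (the geometric multiplicity of λ is n − rank(A − λI), which equals the number of Jordan blocks for λ):
  λ = 2: algebraic multiplicity = 5, geometric multiplicity = 4

Determining the block sizes for each eigenvalue:
  λ = 2: 4 blocks summing to 5 forces exactly one block of size 2 and the rest size 1 → block sizes [2, 1, 1, 1]

Assembling the blocks gives a Jordan form
J =
  [2, 1, 0, 0, 0]
  [0, 2, 0, 0, 0]
  [0, 0, 2, 0, 0]
  [0, 0, 0, 2, 0]
  [0, 0, 0, 0, 2]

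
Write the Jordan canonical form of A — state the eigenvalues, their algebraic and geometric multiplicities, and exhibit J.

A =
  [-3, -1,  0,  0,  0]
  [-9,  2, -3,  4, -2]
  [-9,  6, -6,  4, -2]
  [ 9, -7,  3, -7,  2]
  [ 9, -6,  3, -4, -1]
J_3(-3) ⊕ J_1(-3) ⊕ J_1(-3)

The characteristic polynomial is
  det(x·I − A) = x^5 + 15*x^4 + 90*x^3 + 270*x^2 + 405*x + 243 = (x + 3)^5

Eigenvalues and multiplicities (the geometric multiplicity of λ is n − rank(A − λI), which equals the number of Jordan blocks for λ):
  λ = -3: algebraic multiplicity = 5, geometric multiplicity = 3

Determining the block sizes for each eigenvalue:
  λ = -3: with am = 5 and gm = 3, the partition is not yet determined (e.g. several partitions of 5 into 3 parts exist). Let N = A − (-3)·I. Computing rank(N^1) = 2, rank(N^2) = 1, rank(N^3) = 0; the number of blocks of size ≥ j is rank(N^{j−1}) − rank(N^j), giving [3, 1, 1]. So we have 1 block(s) of size 3, 2 block(s) of size 1 → block sizes [3, 1, 1]

Assembling the blocks gives a Jordan form
J =
  [-3,  1,  0,  0,  0]
  [ 0, -3,  1,  0,  0]
  [ 0,  0, -3,  0,  0]
  [ 0,  0,  0, -3,  0]
  [ 0,  0,  0,  0, -3]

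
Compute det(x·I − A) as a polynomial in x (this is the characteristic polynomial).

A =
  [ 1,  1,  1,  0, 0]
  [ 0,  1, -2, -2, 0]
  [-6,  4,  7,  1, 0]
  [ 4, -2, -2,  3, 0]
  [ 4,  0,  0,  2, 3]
x^5 - 15*x^4 + 90*x^3 - 270*x^2 + 405*x - 243

Expanding det(x·I − A) (e.g. by cofactor expansion or by noting that A is similar to its Jordan form J, which has the same characteristic polynomial as A) gives
  χ_A(x) = x^5 - 15*x^4 + 90*x^3 - 270*x^2 + 405*x - 243
which factors as (x - 3)^5. The eigenvalues (with algebraic multiplicities) are λ = 3 with multiplicity 5.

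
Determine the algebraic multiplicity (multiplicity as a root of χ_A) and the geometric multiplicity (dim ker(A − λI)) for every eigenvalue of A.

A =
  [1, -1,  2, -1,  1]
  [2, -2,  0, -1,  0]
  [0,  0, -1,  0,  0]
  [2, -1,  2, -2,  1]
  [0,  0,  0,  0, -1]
λ = -1: alg = 5, geom = 3

Step 1 — factor the characteristic polynomial to read off the algebraic multiplicities:
  χ_A(x) = (x + 1)^5

Step 2 — compute geometric multiplicities via the rank-nullity identity g(λ) = n − rank(A − λI):
  rank(A − (-1)·I) = 2, so dim ker(A − (-1)·I) = n − 2 = 3

Summary:
  λ = -1: algebraic multiplicity = 5, geometric multiplicity = 3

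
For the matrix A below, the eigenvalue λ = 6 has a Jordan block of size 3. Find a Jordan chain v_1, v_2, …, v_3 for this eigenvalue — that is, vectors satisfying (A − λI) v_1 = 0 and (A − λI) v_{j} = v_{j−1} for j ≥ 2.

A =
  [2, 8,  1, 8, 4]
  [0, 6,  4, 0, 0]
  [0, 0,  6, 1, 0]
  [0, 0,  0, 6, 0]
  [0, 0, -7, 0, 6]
A Jordan chain for λ = 6 of length 3:
v_1 = (1, 4, 0, 0, -7)ᵀ
v_2 = (0, 0, 1, 0, 0)ᵀ
v_3 = (2, 0, 0, 1, 0)ᵀ

Let N = A − (6)·I. We want v_3 with N^3 v_3 = 0 but N^2 v_3 ≠ 0; then v_{j-1} := N · v_j for j = 3, …, 2.

Pick v_3 = (2, 0, 0, 1, 0)ᵀ.
Then v_2 = N · v_3 = (0, 0, 1, 0, 0)ᵀ.
Then v_1 = N · v_2 = (1, 4, 0, 0, -7)ᵀ.

Sanity check: (A − (6)·I) v_1 = (0, 0, 0, 0, 0)ᵀ = 0. ✓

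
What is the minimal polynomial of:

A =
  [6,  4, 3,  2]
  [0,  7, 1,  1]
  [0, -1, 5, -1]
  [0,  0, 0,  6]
x^3 - 18*x^2 + 108*x - 216

The characteristic polynomial is χ_A(x) = (x - 6)^4, so the eigenvalues are known. The minimal polynomial is
  m_A(x) = Π_λ (x − λ)^{k_λ}
where k_λ is the size of the *largest* Jordan block for λ (equivalently, the smallest k with (A − λI)^k v = 0 for every generalised eigenvector v of λ).

  λ = 6: largest Jordan block has size 3, contributing (x − 6)^3

So m_A(x) = (x - 6)^3 = x^3 - 18*x^2 + 108*x - 216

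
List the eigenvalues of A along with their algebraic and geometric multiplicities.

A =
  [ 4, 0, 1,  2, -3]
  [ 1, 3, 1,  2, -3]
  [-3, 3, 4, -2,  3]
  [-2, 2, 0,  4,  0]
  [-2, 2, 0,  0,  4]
λ = 3: alg = 1, geom = 1; λ = 4: alg = 4, geom = 2

Step 1 — factor the characteristic polynomial to read off the algebraic multiplicities:
  χ_A(x) = (x - 4)^4*(x - 3)

Step 2 — compute geometric multiplicities via the rank-nullity identity g(λ) = n − rank(A − λI):
  rank(A − (3)·I) = 4, so dim ker(A − (3)·I) = n − 4 = 1
  rank(A − (4)·I) = 3, so dim ker(A − (4)·I) = n − 3 = 2

Summary:
  λ = 3: algebraic multiplicity = 1, geometric multiplicity = 1
  λ = 4: algebraic multiplicity = 4, geometric multiplicity = 2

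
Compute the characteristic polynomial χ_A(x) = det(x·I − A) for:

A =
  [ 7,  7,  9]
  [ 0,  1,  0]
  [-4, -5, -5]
x^3 - 3*x^2 + 3*x - 1

Expanding det(x·I − A) (e.g. by cofactor expansion or by noting that A is similar to its Jordan form J, which has the same characteristic polynomial as A) gives
  χ_A(x) = x^3 - 3*x^2 + 3*x - 1
which factors as (x - 1)^3. The eigenvalues (with algebraic multiplicities) are λ = 1 with multiplicity 3.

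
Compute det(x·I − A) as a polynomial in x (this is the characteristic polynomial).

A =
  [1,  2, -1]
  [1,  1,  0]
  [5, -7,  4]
x^3 - 6*x^2 + 12*x - 8

Expanding det(x·I − A) (e.g. by cofactor expansion or by noting that A is similar to its Jordan form J, which has the same characteristic polynomial as A) gives
  χ_A(x) = x^3 - 6*x^2 + 12*x - 8
which factors as (x - 2)^3. The eigenvalues (with algebraic multiplicities) are λ = 2 with multiplicity 3.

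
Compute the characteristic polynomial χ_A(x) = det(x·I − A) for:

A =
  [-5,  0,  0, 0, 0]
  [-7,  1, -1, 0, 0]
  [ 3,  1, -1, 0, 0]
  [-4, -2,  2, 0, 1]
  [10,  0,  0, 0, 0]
x^5 + 5*x^4

Expanding det(x·I − A) (e.g. by cofactor expansion or by noting that A is similar to its Jordan form J, which has the same characteristic polynomial as A) gives
  χ_A(x) = x^5 + 5*x^4
which factors as x^4*(x + 5). The eigenvalues (with algebraic multiplicities) are λ = -5 with multiplicity 1, λ = 0 with multiplicity 4.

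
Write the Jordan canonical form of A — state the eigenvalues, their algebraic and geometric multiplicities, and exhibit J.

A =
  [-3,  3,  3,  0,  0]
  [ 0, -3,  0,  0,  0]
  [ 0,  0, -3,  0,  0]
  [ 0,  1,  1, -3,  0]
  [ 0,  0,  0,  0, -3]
J_2(-3) ⊕ J_1(-3) ⊕ J_1(-3) ⊕ J_1(-3)

The characteristic polynomial is
  det(x·I − A) = x^5 + 15*x^4 + 90*x^3 + 270*x^2 + 405*x + 243 = (x + 3)^5

Eigenvalues and multiplicities (the geometric multiplicity of λ is n − rank(A − λI), which equals the number of Jordan blocks for λ):
  λ = -3: algebraic multiplicity = 5, geometric multiplicity = 4

Determining the block sizes for each eigenvalue:
  λ = -3: 4 blocks summing to 5 forces exactly one block of size 2 and the rest size 1 → block sizes [2, 1, 1, 1]

Assembling the blocks gives a Jordan form
J =
  [-3,  1,  0,  0,  0]
  [ 0, -3,  0,  0,  0]
  [ 0,  0, -3,  0,  0]
  [ 0,  0,  0, -3,  0]
  [ 0,  0,  0,  0, -3]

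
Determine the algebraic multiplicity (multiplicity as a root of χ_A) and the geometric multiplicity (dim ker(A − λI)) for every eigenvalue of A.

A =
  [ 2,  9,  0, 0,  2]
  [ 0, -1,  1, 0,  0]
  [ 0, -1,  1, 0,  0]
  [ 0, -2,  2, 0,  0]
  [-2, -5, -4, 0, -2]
λ = 0: alg = 5, geom = 3

Step 1 — factor the characteristic polynomial to read off the algebraic multiplicities:
  χ_A(x) = x^5

Step 2 — compute geometric multiplicities via the rank-nullity identity g(λ) = n − rank(A − λI):
  rank(A − (0)·I) = 2, so dim ker(A − (0)·I) = n − 2 = 3

Summary:
  λ = 0: algebraic multiplicity = 5, geometric multiplicity = 3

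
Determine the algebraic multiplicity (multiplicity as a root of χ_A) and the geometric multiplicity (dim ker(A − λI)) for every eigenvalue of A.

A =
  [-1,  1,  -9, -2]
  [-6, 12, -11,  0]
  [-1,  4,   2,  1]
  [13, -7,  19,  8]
λ = 3: alg = 1, geom = 1; λ = 6: alg = 3, geom = 1

Step 1 — factor the characteristic polynomial to read off the algebraic multiplicities:
  χ_A(x) = (x - 6)^3*(x - 3)

Step 2 — compute geometric multiplicities via the rank-nullity identity g(λ) = n − rank(A − λI):
  rank(A − (3)·I) = 3, so dim ker(A − (3)·I) = n − 3 = 1
  rank(A − (6)·I) = 3, so dim ker(A − (6)·I) = n − 3 = 1

Summary:
  λ = 3: algebraic multiplicity = 1, geometric multiplicity = 1
  λ = 6: algebraic multiplicity = 3, geometric multiplicity = 1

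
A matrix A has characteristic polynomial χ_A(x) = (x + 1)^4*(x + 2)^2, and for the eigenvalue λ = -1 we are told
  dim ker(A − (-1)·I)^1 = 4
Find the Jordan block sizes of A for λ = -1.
Block sizes for λ = -1: [1, 1, 1, 1]

From the dimensions of kernels of powers, the number of Jordan blocks of size at least j is d_j − d_{j−1} where d_j = dim ker(N^j) (with d_0 = 0). Computing the differences gives [4].
The number of blocks of size exactly k is (#blocks of size ≥ k) − (#blocks of size ≥ k + 1), so the partition is: 4 block(s) of size 1.
In nonincreasing order the block sizes are [1, 1, 1, 1].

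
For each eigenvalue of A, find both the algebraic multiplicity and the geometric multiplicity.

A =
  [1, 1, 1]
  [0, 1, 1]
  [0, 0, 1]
λ = 1: alg = 3, geom = 1

Step 1 — factor the characteristic polynomial to read off the algebraic multiplicities:
  χ_A(x) = (x - 1)^3

Step 2 — compute geometric multiplicities via the rank-nullity identity g(λ) = n − rank(A − λI):
  rank(A − (1)·I) = 2, so dim ker(A − (1)·I) = n − 2 = 1

Summary:
  λ = 1: algebraic multiplicity = 3, geometric multiplicity = 1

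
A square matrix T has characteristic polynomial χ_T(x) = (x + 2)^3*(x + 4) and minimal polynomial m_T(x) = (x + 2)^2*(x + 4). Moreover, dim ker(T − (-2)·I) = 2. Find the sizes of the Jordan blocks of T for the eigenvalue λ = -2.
Block sizes for λ = -2: [2, 1]

Step 1 — from the characteristic polynomial, algebraic multiplicity of λ = -2 is 3. From dim ker(T − (-2)·I) = 2, there are exactly 2 Jordan blocks for λ = -2.
Step 2 — from the minimal polynomial, the factor (x + 2)^2 tells us the largest block for λ = -2 has size 2.
Step 3 — with total size 3, 2 blocks, and largest block 2, the block sizes (in nonincreasing order) are [2, 1].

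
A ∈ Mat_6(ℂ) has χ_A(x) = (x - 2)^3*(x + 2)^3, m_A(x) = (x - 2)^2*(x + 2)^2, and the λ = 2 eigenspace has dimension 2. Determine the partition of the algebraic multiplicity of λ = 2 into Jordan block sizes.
Block sizes for λ = 2: [2, 1]

Step 1 — from the characteristic polynomial, algebraic multiplicity of λ = 2 is 3. From dim ker(A − (2)·I) = 2, there are exactly 2 Jordan blocks for λ = 2.
Step 2 — from the minimal polynomial, the factor (x − 2)^2 tells us the largest block for λ = 2 has size 2.
Step 3 — with total size 3, 2 blocks, and largest block 2, the block sizes (in nonincreasing order) are [2, 1].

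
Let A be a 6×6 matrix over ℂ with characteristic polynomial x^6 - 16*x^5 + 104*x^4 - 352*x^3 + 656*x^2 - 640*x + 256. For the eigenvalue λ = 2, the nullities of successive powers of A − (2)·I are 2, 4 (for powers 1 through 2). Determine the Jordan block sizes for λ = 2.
Block sizes for λ = 2: [2, 2]

From the dimensions of kernels of powers, the number of Jordan blocks of size at least j is d_j − d_{j−1} where d_j = dim ker(N^j) (with d_0 = 0). Computing the differences gives [2, 2].
The number of blocks of size exactly k is (#blocks of size ≥ k) − (#blocks of size ≥ k + 1), so the partition is: 2 block(s) of size 2.
In nonincreasing order the block sizes are [2, 2].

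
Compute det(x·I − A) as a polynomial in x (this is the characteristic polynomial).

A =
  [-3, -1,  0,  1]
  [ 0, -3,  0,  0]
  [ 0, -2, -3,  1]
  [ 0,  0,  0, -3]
x^4 + 12*x^3 + 54*x^2 + 108*x + 81

Expanding det(x·I − A) (e.g. by cofactor expansion or by noting that A is similar to its Jordan form J, which has the same characteristic polynomial as A) gives
  χ_A(x) = x^4 + 12*x^3 + 54*x^2 + 108*x + 81
which factors as (x + 3)^4. The eigenvalues (with algebraic multiplicities) are λ = -3 with multiplicity 4.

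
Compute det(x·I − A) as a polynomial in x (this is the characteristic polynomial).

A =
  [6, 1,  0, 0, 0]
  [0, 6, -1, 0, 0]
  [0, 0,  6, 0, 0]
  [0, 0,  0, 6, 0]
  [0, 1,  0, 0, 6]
x^5 - 30*x^4 + 360*x^3 - 2160*x^2 + 6480*x - 7776

Expanding det(x·I − A) (e.g. by cofactor expansion or by noting that A is similar to its Jordan form J, which has the same characteristic polynomial as A) gives
  χ_A(x) = x^5 - 30*x^4 + 360*x^3 - 2160*x^2 + 6480*x - 7776
which factors as (x - 6)^5. The eigenvalues (with algebraic multiplicities) are λ = 6 with multiplicity 5.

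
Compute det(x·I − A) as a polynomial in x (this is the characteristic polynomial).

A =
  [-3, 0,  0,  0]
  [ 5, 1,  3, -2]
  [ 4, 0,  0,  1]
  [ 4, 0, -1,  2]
x^4 - 6*x^2 + 8*x - 3

Expanding det(x·I − A) (e.g. by cofactor expansion or by noting that A is similar to its Jordan form J, which has the same characteristic polynomial as A) gives
  χ_A(x) = x^4 - 6*x^2 + 8*x - 3
which factors as (x - 1)^3*(x + 3). The eigenvalues (with algebraic multiplicities) are λ = -3 with multiplicity 1, λ = 1 with multiplicity 3.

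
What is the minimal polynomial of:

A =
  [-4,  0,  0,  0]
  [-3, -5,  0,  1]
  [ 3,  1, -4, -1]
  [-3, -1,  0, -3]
x^2 + 8*x + 16

The characteristic polynomial is χ_A(x) = (x + 4)^4, so the eigenvalues are known. The minimal polynomial is
  m_A(x) = Π_λ (x − λ)^{k_λ}
where k_λ is the size of the *largest* Jordan block for λ (equivalently, the smallest k with (A − λI)^k v = 0 for every generalised eigenvector v of λ).

  λ = -4: largest Jordan block has size 2, contributing (x + 4)^2

So m_A(x) = (x + 4)^2 = x^2 + 8*x + 16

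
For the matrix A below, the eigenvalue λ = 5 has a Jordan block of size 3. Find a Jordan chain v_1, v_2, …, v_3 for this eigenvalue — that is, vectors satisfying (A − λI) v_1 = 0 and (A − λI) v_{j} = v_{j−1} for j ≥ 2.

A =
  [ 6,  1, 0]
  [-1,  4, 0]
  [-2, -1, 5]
A Jordan chain for λ = 5 of length 3:
v_1 = (0, 0, -1)ᵀ
v_2 = (1, -1, -2)ᵀ
v_3 = (1, 0, 0)ᵀ

Let N = A − (5)·I. We want v_3 with N^3 v_3 = 0 but N^2 v_3 ≠ 0; then v_{j-1} := N · v_j for j = 3, …, 2.

Pick v_3 = (1, 0, 0)ᵀ.
Then v_2 = N · v_3 = (1, -1, -2)ᵀ.
Then v_1 = N · v_2 = (0, 0, -1)ᵀ.

Sanity check: (A − (5)·I) v_1 = (0, 0, 0)ᵀ = 0. ✓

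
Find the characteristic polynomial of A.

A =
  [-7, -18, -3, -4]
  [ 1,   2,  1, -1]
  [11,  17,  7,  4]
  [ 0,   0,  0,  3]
x^4 - 5*x^3 - 9*x^2 + 81*x - 108

Expanding det(x·I − A) (e.g. by cofactor expansion or by noting that A is similar to its Jordan form J, which has the same characteristic polynomial as A) gives
  χ_A(x) = x^4 - 5*x^3 - 9*x^2 + 81*x - 108
which factors as (x - 3)^3*(x + 4). The eigenvalues (with algebraic multiplicities) are λ = -4 with multiplicity 1, λ = 3 with multiplicity 3.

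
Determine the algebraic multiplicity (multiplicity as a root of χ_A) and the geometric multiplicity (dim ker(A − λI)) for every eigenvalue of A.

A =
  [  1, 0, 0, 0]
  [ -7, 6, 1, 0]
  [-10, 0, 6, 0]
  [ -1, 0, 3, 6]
λ = 1: alg = 1, geom = 1; λ = 6: alg = 3, geom = 2

Step 1 — factor the characteristic polynomial to read off the algebraic multiplicities:
  χ_A(x) = (x - 6)^3*(x - 1)

Step 2 — compute geometric multiplicities via the rank-nullity identity g(λ) = n − rank(A − λI):
  rank(A − (1)·I) = 3, so dim ker(A − (1)·I) = n − 3 = 1
  rank(A − (6)·I) = 2, so dim ker(A − (6)·I) = n − 2 = 2

Summary:
  λ = 1: algebraic multiplicity = 1, geometric multiplicity = 1
  λ = 6: algebraic multiplicity = 3, geometric multiplicity = 2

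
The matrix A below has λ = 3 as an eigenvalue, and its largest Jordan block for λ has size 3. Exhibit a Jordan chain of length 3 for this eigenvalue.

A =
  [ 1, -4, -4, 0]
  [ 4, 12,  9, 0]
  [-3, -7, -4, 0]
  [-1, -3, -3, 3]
A Jordan chain for λ = 3 of length 3:
v_1 = (0, 1, -1, -1)ᵀ
v_2 = (-2, 4, -3, -1)ᵀ
v_3 = (1, 0, 0, 0)ᵀ

Let N = A − (3)·I. We want v_3 with N^3 v_3 = 0 but N^2 v_3 ≠ 0; then v_{j-1} := N · v_j for j = 3, …, 2.

Pick v_3 = (1, 0, 0, 0)ᵀ.
Then v_2 = N · v_3 = (-2, 4, -3, -1)ᵀ.
Then v_1 = N · v_2 = (0, 1, -1, -1)ᵀ.

Sanity check: (A − (3)·I) v_1 = (0, 0, 0, 0)ᵀ = 0. ✓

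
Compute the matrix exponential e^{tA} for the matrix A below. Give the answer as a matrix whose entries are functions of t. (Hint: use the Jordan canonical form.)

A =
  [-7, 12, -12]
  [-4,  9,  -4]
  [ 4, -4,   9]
e^{tA} =
  [-2*exp(5*t) + 3*exp(t), 3*exp(5*t) - 3*exp(t), -3*exp(5*t) + 3*exp(t)]
  [-exp(5*t) + exp(t), 2*exp(5*t) - exp(t), -exp(5*t) + exp(t)]
  [exp(5*t) - exp(t), -exp(5*t) + exp(t), 2*exp(5*t) - exp(t)]

Strategy: write A = P · J · P⁻¹ where J is a Jordan canonical form, so e^{tA} = P · e^{tJ} · P⁻¹, and e^{tJ} can be computed block-by-block.

A has Jordan form
J =
  [1, 0, 0]
  [0, 5, 0]
  [0, 0, 5]
(up to reordering of blocks).

Per-block formulas:
  For a 1×1 block at λ = 5: exp(t · [5]) = [e^(5t)].
  For a 1×1 block at λ = 1: exp(t · [1]) = [e^(1t)].

After assembling e^{tJ} and conjugating by P, we get:

e^{tA} =
  [-2*exp(5*t) + 3*exp(t), 3*exp(5*t) - 3*exp(t), -3*exp(5*t) + 3*exp(t)]
  [-exp(5*t) + exp(t), 2*exp(5*t) - exp(t), -exp(5*t) + exp(t)]
  [exp(5*t) - exp(t), -exp(5*t) + exp(t), 2*exp(5*t) - exp(t)]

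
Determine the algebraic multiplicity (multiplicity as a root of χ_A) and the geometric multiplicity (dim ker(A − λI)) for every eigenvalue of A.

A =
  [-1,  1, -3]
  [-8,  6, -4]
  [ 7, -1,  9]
λ = 4: alg = 2, geom = 1; λ = 6: alg = 1, geom = 1

Step 1 — factor the characteristic polynomial to read off the algebraic multiplicities:
  χ_A(x) = (x - 6)*(x - 4)^2

Step 2 — compute geometric multiplicities via the rank-nullity identity g(λ) = n − rank(A − λI):
  rank(A − (4)·I) = 2, so dim ker(A − (4)·I) = n − 2 = 1
  rank(A − (6)·I) = 2, so dim ker(A − (6)·I) = n − 2 = 1

Summary:
  λ = 4: algebraic multiplicity = 2, geometric multiplicity = 1
  λ = 6: algebraic multiplicity = 1, geometric multiplicity = 1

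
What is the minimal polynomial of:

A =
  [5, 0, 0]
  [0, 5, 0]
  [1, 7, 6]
x^2 - 11*x + 30

The characteristic polynomial is χ_A(x) = (x - 6)*(x - 5)^2, so the eigenvalues are known. The minimal polynomial is
  m_A(x) = Π_λ (x − λ)^{k_λ}
where k_λ is the size of the *largest* Jordan block for λ (equivalently, the smallest k with (A − λI)^k v = 0 for every generalised eigenvector v of λ).

  λ = 5: largest Jordan block has size 1, contributing (x − 5)
  λ = 6: largest Jordan block has size 1, contributing (x − 6)

So m_A(x) = (x - 6)*(x - 5) = x^2 - 11*x + 30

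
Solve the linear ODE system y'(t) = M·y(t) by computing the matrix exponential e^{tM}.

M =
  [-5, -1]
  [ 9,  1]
e^{tM} =
  [-3*t*exp(-2*t) + exp(-2*t), -t*exp(-2*t)]
  [9*t*exp(-2*t), 3*t*exp(-2*t) + exp(-2*t)]

Strategy: write M = P · J · P⁻¹ where J is a Jordan canonical form, so e^{tM} = P · e^{tJ} · P⁻¹, and e^{tJ} can be computed block-by-block.

M has Jordan form
J =
  [-2,  1]
  [ 0, -2]
(up to reordering of blocks).

Per-block formulas:
  For a 2×2 Jordan block J_2(-2): exp(t · J_2(-2)) = e^(-2t)·(I + t·N), where N is the 2×2 nilpotent shift.

After assembling e^{tJ} and conjugating by P, we get:

e^{tM} =
  [-3*t*exp(-2*t) + exp(-2*t), -t*exp(-2*t)]
  [9*t*exp(-2*t), 3*t*exp(-2*t) + exp(-2*t)]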